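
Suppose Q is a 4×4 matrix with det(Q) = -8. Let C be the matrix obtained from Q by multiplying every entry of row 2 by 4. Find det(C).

|C| = -32

Scaling one row by 4 multiplies the determinant by 4.
det(C) = (4)·(-8) = -32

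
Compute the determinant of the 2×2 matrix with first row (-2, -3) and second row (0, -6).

12

det = (-2)·(-6) − (-3)·0 = 12 − 0 = 12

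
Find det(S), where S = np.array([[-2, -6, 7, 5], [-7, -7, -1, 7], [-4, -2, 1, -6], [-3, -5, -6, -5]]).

det(S) = 3580

Expand along row 1:
  + (-2) · M_11   where M_11 = det([-7 -1 7; -2 1 -6; -5 -6 -5]) = 386
  − (-6) · M_12   where M_12 = det([-7 -1 7; -4 1 -6; -3 -6 -5]) = 478
  + (7) · M_13   where M_13 = det([-7 -7 7; -4 -2 -6; -3 -5 -5]) = 252
  − (5) · M_14   where M_14 = det([-7 -7 -1; -4 -2 1; -3 -5 -6]) = 56
det = (+1)·(-2)·(386) + (-1)·(-6)·(478) + (+1)·(7)·(252) + (-1)·(5)·(56) = 3580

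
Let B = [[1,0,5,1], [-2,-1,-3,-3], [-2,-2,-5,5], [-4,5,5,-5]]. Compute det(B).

Expand along row 1 (it has 1 zero):
  + (1) · M_11   where M_11 = det([-1 -3 -3; -2 -5 5; 5 5 -5]) = -90
  + (5) · M_13   where M_13 = det([-2 -1 -3; -2 -2 5; -4 5 -5]) = 114
  − (1) · M_14   where M_14 = det([-2 -1 -3; -2 -2 -5; -4 5 5]) = -6
det = (+1)·(1)·(-90) + (+1)·(5)·(114) + (-1)·(1)·(-6) = 486

486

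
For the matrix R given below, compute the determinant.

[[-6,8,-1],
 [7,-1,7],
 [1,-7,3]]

-340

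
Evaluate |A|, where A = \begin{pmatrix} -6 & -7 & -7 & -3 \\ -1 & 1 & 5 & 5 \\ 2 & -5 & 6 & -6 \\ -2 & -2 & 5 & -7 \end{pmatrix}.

The determinant is 3148.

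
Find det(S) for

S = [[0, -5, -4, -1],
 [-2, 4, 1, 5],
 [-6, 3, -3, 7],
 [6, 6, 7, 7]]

The determinant is 52.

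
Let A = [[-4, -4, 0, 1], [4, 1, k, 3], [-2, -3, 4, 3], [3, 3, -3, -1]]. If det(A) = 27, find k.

k = -3

Expanding along the column containing k, det(A) is linear in k: det(A) = (1)·k + (30).
Set (1)·k + (30) = 27  ⇒  (1)·k = -3  ⇒  k = -3.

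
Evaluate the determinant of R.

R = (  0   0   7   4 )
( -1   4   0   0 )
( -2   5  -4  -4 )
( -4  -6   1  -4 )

Expand along row 1 (it has 2 zeros):
  + (7) · M_13   where M_13 = det([-1 4 0; -2 5 -4; -4 -6 -4]) = 76
  − (4) · M_14   where M_14 = det([-1 4 0; -2 5 -4; -4 -6 1]) = 91
det = (+1)·(7)·(76) + (-1)·(4)·(91) = 168

168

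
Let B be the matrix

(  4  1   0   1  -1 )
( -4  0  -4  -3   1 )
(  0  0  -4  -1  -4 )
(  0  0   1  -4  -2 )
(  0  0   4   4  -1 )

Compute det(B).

-484

B is block upper-triangular with a 2×2 block and a 3×3 block on the diagonal, so its determinant equals the product of the determinants of the diagonal blocks.
det of the 2×2 block = 4
det of the 3×3 block = -121
det = (4)·(-121) = -484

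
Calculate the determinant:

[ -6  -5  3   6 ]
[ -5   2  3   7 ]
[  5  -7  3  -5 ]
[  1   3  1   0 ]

Expand along row 4 (it has 1 zero):
  − (1) · M_41   where M_41 = det([-5 3 6; 2 3 7; -7 3 -5]) = 225
  + (3) · M_42   where M_42 = det([-6 3 6; -5 3 7; 5 3 -5]) = 66
  − (1) · M_43   where M_43 = det([-6 -5 6; -5 2 7; 5 -7 -5]) = -134
det = (-1)·(1)·(225) + (+1)·(3)·(66) + (-1)·(1)·(-134) = 107

The determinant is 107.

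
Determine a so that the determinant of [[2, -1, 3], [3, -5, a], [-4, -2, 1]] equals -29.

Expanding along the column containing a, det(M) is linear in a: det(M) = (8)·a + (-85).
Set (8)·a + (-85) = -29  ⇒  (8)·a = 56  ⇒  a = 7.

a = 7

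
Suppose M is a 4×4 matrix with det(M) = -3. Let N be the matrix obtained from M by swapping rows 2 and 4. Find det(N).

3

Swapping two rows multiplies the determinant by −1.
det(N) = (-1)·(-3) = 3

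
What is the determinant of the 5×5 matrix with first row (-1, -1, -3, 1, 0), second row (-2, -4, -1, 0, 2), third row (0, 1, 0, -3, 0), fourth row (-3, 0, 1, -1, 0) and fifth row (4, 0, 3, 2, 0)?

Expand along column 5 (it has 4 zeros):
  − (2) · M_25   where M_25 = det([-1 -1 -3 1; 0 1 0 -3; -3 0 1 -1; 4 0 3 2]) = 15
det = (-1)·(2)·(15) = -30

The determinant is -30.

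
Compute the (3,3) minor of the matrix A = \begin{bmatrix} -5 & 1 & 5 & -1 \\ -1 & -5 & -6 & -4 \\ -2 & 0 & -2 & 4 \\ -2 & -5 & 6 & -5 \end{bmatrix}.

-17

Delete row 3 and column 3; the remaining 3×3 submatrix is [-5 1 -1; -1 -5 -4; -2 -5 -5].
Its determinant is -17.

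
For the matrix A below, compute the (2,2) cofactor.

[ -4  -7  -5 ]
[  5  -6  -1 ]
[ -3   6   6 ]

The cofactor is -39.

Delete row 2 and column 2; the remaining 2×2 submatrix is [-4 -5; -3 6].
Its determinant is (-4)·6 − (-5)·(-3) = -39.
The cofactor carries sign (−1)^(2+2) = +1, so C_{2,2} = +(-39) = -39.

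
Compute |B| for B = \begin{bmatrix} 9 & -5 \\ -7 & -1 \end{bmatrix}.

det(B) = 9·(-1) − (-5)·(-7) = -9 − 35 = -44

det(B) = -44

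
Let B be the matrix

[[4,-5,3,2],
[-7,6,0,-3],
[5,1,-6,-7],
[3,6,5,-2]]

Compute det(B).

Expand along row 2 (it has 1 zero):
  − (-7) · M_21   where M_21 = det([-5 3 2; 1 -6 -7; 6 5 -2]) = -273
  + (6) · M_22   where M_22 = det([4 3 2; 5 -6 -7; 3 5 -2]) = 241
  + (-3) · M_24   where M_24 = det([4 -5 3; 5 1 -6; 3 6 5]) = 460
det = (-1)·(-7)·(-273) + (+1)·(6)·(241) + (+1)·(-3)·(460) = -1845

-1845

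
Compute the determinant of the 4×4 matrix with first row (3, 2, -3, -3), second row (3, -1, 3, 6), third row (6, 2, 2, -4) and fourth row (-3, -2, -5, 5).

Expand along row 1:
  + (3) · M_11   where M_11 = det([-1 3 6; 2 2 -4; -2 -5 5]) = -32
  − (2) · M_12   where M_12 = det([3 3 6; 6 2 -4; -3 -5 5]) = -228
  + (-3) · M_13   where M_13 = det([3 -1 6; 6 2 -4; -3 -2 5]) = -12
  − (-3) · M_14   where M_14 = det([3 -1 3; 6 2 2; -3 -2 -5]) = -60
det = (+1)·(3)·(-32) + (-1)·(2)·(-228) + (+1)·(-3)·(-12) + (-1)·(-3)·(-60) = 216

216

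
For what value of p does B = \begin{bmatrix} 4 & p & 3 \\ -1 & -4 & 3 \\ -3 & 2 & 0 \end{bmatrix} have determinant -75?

p = 1

Expanding along the row containing p, det(B) is linear in p: det(B) = (-9)·p + (-66).
Set (-9)·p + (-66) = -75  ⇒  (-9)·p = -9  ⇒  p = 1.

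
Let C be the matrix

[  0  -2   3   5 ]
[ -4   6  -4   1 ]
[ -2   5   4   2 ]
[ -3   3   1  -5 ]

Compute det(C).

The determinant is 775.

Expand along row 1 (it has 1 zero):
  − (-2) · M_12   where M_12 = det([-4 -4 1; -2 4 2; -3 1 -5]) = 162
  + (3) · M_13   where M_13 = det([-4 6 1; -2 5 2; -3 3 -5]) = 37
  − (5) · M_14   where M_14 = det([-4 6 -4; -2 5 4; -3 3 1]) = -68
det = (-1)·(-2)·(162) + (+1)·(3)·(37) + (-1)·(5)·(-68) = 775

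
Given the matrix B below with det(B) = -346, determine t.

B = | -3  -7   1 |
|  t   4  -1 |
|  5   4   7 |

Expanding along the column containing t, det(B) is linear in t: det(B) = (53)·t + (-81).
Set (53)·t + (-81) = -346  ⇒  (53)·t = -265  ⇒  t = -5.

-5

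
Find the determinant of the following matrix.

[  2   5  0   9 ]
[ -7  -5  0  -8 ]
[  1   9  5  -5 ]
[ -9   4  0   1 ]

-1040

Expand along column 3 (it has 3 zeros):
  + (5) · M_33   where M_33 = det([2 5 9; -7 -5 -8; -9 4 1]) = -208
det = (+1)·(5)·(-208) = -1040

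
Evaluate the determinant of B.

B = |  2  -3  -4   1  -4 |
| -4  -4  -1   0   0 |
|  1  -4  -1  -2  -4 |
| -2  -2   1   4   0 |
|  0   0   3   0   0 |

0

Expand along row 5 (it has 4 zeros):
  + (3) · M_53   where M_53 = det([2 -3 1 -4; -4 -4 0 0; 1 -4 -2 -4; -2 -2 4 0]) = 0
det = (+1)·(3)·(0) = 0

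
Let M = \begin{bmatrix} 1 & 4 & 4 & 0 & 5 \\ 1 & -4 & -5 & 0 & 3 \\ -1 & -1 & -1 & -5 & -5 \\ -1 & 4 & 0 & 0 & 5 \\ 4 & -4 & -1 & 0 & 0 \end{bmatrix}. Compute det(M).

-1240

Expand along column 4 (it has 4 zeros):
  − (-5) · M_34   where M_34 = det([1 4 4 5; 1 -4 -5 3; -1 4 0 5; 4 -4 -1 0]) = -248
det = (-1)·(-5)·(-248) = -1240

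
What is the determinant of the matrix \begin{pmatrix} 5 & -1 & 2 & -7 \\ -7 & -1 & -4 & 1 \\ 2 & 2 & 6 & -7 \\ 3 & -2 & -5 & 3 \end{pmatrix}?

266

Expand along row 1:
  + (5) · M_11   where M_11 = det([-1 -4 1; 2 6 -7; -2 -5 3]) = -13
  − (-1) · M_12   where M_12 = det([-7 -4 1; 2 6 -7; 3 -5 3]) = 199
  + (2) · M_13   where M_13 = det([-7 -1 1; 2 2 -7; 3 -2 3]) = 73
  − (-7) · M_14   where M_14 = det([-7 -1 -4; 2 2 6; 3 -2 -5]) = -2
det = (+1)·(5)·(-13) + (-1)·(-1)·(199) + (+1)·(2)·(73) + (-1)·(-7)·(-2) = 266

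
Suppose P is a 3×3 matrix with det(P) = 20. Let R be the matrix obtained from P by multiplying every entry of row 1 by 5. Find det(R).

100

Scaling one row by 5 multiplies the determinant by 5.
det(R) = (5)·(20) = 100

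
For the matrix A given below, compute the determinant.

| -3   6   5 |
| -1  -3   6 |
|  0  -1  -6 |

Expand along row 3:
  − (-1) · |-3 5; -1 6| = −(-1)·(-18 − (-5)) = -13
  + (-6) · |-3 6; -1 -3| = (-6)·(9 − (-6)) = -90
Sum: (-13) + (-90) = -103

|A| = -103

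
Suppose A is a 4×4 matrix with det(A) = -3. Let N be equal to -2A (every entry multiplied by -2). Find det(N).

The determinant is -48.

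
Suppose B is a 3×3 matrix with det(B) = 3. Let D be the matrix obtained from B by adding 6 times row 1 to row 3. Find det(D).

det(D) = 3

Adding a multiple of one row to another leaves the determinant unchanged.
det(D) = (1)·(3) = 3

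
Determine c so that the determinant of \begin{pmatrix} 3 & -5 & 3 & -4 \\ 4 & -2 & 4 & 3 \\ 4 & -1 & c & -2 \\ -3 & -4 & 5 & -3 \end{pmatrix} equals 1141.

c = 7

Expanding along the column containing c, det(M) is linear in c: det(M) = (127)·c + (252).
Set (127)·c + (252) = 1141  ⇒  (127)·c = 889  ⇒  c = 7.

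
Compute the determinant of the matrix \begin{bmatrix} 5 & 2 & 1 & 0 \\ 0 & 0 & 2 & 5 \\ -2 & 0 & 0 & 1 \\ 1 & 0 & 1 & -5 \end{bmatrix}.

56

Expand along column 2 (it has 3 zeros):
  − (2) · M_12   where M_12 = det([0 2 5; -2 0 1; 1 1 -5]) = -28
det = (-1)·(2)·(-28) = 56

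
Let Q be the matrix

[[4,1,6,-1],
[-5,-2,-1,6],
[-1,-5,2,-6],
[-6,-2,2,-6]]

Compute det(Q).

Expand along row 1:
  + (4) · M_11   where M_11 = det([-2 -1 6; -5 2 -6; -2 2 -6]) = -18
  − (1) · M_12   where M_12 = det([-5 -1 6; -1 2 -6; -6 2 -6]) = 30
  + (6) · M_13   where M_13 = det([-5 -2 6; -1 -5 -6; -6 -2 -6]) = -318
  − (-1) · M_14   where M_14 = det([-5 -2 -1; -1 -5 2; -6 -2 2]) = 78
det = (+1)·(4)·(-18) + (-1)·(1)·(30) + (+1)·(6)·(-318) + (-1)·(-1)·(78) = -1932

-1932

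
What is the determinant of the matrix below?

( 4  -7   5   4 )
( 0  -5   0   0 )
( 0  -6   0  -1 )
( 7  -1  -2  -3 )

Expand along row 2 (it has 3 zeros):
  + (-5) · M_22   where M_22 = det([4 5 4; 0 0 -1; 7 -2 -3]) = -43
det = (+1)·(-5)·(-43) = 215

215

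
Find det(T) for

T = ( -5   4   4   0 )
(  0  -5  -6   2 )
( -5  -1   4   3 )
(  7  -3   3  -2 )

Expand along row 1 (it has 1 zero):
  + (-5) · M_11   where M_11 = det([-5 -6 2; -1 4 3; -3 3 -2]) = 169
  − (4) · M_12   where M_12 = det([0 -6 2; -5 4 3; 7 3 -2]) = -152
  + (4) · M_13   where M_13 = det([0 -5 2; -5 -1 3; 7 -3 -2]) = -11
det = (+1)·(-5)·(169) + (-1)·(4)·(-152) + (+1)·(4)·(-11) = -281

-281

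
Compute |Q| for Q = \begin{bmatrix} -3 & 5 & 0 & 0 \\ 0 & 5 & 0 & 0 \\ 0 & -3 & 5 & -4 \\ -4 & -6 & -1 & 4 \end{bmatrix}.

-240

Q is block lower-triangular with a 2×2 block and a 2×2 block on the diagonal, so its determinant equals the product of the determinants of the diagonal blocks.
det of the 2×2 block = -15
det of the 2×2 block = 16
det = (-15)·(16) = -240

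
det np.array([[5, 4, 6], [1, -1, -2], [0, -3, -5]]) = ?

The determinant is -3.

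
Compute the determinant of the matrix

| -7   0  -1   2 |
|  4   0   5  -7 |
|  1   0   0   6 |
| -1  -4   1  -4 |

Expand along column 2 (it has 3 zeros):
  + (-4) · M_42   where M_42 = det([-7 -1 2; 4 5 -7; 1 0 6]) = -189
det = (+1)·(-4)·(-189) = 756

The determinant is 756.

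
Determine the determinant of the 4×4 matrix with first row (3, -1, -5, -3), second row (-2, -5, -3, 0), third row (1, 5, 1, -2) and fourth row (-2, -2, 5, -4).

Expand along row 2 (it has 1 zero):
  − (-2) · M_21   where M_21 = det([-1 -5 -3; 5 1 -2; -2 5 -4]) = -207
  + (-5) · M_22   where M_22 = det([3 -5 -3; 1 1 -2; -2 5 -4]) = -43
  − (-3) · M_23   where M_23 = det([3 -1 -3; 1 5 -2; -2 -2 -4]) = -104
det = (-1)·(-2)·(-207) + (+1)·(-5)·(-43) + (-1)·(-3)·(-104) = -511

-511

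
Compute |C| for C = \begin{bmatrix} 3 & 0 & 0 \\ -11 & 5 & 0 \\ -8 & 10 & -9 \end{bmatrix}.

-135

C is lower triangular, so det(C) is the product of the diagonal entries:
det = (3) · (5) · (-9) = -135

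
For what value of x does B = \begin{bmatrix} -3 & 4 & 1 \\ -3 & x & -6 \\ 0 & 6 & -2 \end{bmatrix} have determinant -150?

0

Expanding along the row containing x, det(B) is linear in x: det(B) = (6)·x + (-150).
Set (6)·x + (-150) = -150  ⇒  (6)·x = 0  ⇒  x = 0.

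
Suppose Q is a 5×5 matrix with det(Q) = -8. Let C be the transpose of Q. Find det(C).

det(Qᵀ) = det(Q).
det(C) = (1)·(-8) = -8

The determinant is -8.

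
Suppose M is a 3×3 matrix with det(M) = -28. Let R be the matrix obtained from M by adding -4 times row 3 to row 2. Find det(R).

Adding a multiple of one row to another leaves the determinant unchanged.
det(R) = (1)·(-28) = -28

-28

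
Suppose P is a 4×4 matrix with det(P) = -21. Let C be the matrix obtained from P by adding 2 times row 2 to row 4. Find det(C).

The determinant is -21.

Adding a multiple of one row to another leaves the determinant unchanged.
det(C) = (1)·(-21) = -21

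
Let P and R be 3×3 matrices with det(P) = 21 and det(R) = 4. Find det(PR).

The determinant is 84.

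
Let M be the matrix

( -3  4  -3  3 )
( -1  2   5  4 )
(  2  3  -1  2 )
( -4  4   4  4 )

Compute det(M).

Expand along row 1:
  + (-3) · M_11   where M_11 = det([2 5 4; 3 -1 2; 4 4 4]) = 20
  − (4) · M_12   where M_12 = det([-1 5 4; 2 -1 2; -4 4 4]) = -52
  + (-3) · M_13   where M_13 = det([-1 2 4; 2 3 2; -4 4 4]) = 44
  − (3) · M_14   where M_14 = det([-1 2 5; 2 3 -1; -4 4 4]) = 76
det = (+1)·(-3)·(20) + (-1)·(4)·(-52) + (+1)·(-3)·(44) + (-1)·(3)·(76) = -212

-212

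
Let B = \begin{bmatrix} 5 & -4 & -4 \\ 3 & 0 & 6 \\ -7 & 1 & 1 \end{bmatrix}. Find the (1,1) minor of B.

The minor is -6.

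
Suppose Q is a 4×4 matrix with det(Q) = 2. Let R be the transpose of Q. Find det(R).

det(Qᵀ) = det(Q).
det(R) = (1)·(2) = 2

|R| = 2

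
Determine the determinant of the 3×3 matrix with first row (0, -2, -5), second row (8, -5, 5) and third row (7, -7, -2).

The determinant is 3.

Expand along column 1:
  − 8 · |-2 -5; -7 -2| = −8·(4 − 35) = 248
  + 7 · |-2 -5; -5 5| = 7·(-10 − 25) = -245
Sum: (248) + (-245) = 3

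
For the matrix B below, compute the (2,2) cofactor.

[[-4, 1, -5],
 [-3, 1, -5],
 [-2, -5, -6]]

14

Delete row 2 and column 2; the remaining 2×2 submatrix is [-4 -5; -2 -6].
Its determinant is (-4)·(-6) − (-5)·(-2) = 14.
The cofactor carries sign (−1)^(2+2) = +1, so C_{2,2} = +(14) = 14.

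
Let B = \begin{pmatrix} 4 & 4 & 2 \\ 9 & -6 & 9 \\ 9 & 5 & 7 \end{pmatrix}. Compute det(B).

|B| = -78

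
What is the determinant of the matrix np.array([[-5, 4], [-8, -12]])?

det = (-5)·(-12) − 4·(-8) = 60 − (-32) = 92

92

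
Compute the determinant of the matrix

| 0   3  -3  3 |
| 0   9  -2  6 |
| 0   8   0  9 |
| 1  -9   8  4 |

-93

Expand along column 1 (it has 3 zeros):
  − (1) · M_41   where M_41 = det([3 -3 3; 9 -2 6; 8 0 9]) = 93
det = (-1)·(1)·(93) = -93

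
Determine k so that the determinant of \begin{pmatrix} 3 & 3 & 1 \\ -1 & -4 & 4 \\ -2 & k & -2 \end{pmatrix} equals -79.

Expanding along the row containing k, det(M) is linear in k: det(M) = (-13)·k + (-14).
Set (-13)·k + (-14) = -79  ⇒  (-13)·k = -65  ⇒  k = 5.

k = 5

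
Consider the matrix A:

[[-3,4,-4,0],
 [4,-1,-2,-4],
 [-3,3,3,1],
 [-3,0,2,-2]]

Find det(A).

Expand along row 1 (it has 1 zero):
  + (-3) · M_11   where M_11 = det([-1 -2 -4; 3 3 1; 0 2 -2]) = -28
  − (4) · M_12   where M_12 = det([4 -2 -4; -3 3 1; -3 2 -2]) = -26
  + (-4) · M_13   where M_13 = det([4 -1 -4; -3 3 1; -3 0 -2]) = -51
det = (+1)·(-3)·(-28) + (-1)·(4)·(-26) + (+1)·(-4)·(-51) = 392

392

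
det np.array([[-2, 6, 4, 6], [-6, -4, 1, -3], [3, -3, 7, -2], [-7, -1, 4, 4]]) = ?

The determinant is 1704.

Expand along row 1:
  + (-2) · M_11   where M_11 = det([-4 1 -3; -3 7 -2; -1 4 4]) = -115
  − (6) · M_12   where M_12 = det([-6 1 -3; 3 7 -2; -7 4 4]) = -397
  + (4) · M_13   where M_13 = det([-6 -4 -3; 3 -3 -2; -7 -1 4]) = 148
  − (6) · M_14   where M_14 = det([-6 -4 1; 3 -3 7; -7 -1 4]) = 250
det = (+1)·(-2)·(-115) + (-1)·(6)·(-397) + (+1)·(4)·(148) + (-1)·(6)·(250) = 1704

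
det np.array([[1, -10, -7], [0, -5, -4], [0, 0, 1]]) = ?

The determinant is -5.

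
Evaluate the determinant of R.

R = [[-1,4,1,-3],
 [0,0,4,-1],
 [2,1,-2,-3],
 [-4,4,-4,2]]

|R| = 0

Expand along row 2 (it has 2 zeros):
  − (4) · M_23   where M_23 = det([-1 4 -3; 2 1 -3; -4 4 2]) = -18
  + (-1) · M_24   where M_24 = det([-1 4 1; 2 1 -2; -4 4 -4]) = 72
det = (-1)·(4)·(-18) + (+1)·(-1)·(72) = 0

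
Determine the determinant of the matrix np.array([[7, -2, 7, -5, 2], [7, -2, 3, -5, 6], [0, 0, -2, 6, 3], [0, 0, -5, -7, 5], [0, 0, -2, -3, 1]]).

0

The matrix is block upper-triangular with a 2×2 block and a 3×3 block on the diagonal, so its determinant equals the product of the determinants of the diagonal blocks.
det of the 2×2 block = 0
det of the 3×3 block = -43
det = (0)·(-43) = 0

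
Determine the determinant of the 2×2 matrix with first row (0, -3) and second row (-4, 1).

det = 0·1 − (-3)·(-4) = 0 − 12 = -12

-12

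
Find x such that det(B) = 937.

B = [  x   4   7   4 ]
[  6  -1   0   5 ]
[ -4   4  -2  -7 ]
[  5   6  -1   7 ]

-8

Expanding along the column containing x, det(B) is linear in x: det(B) = (61)·x + (1425).
Set (61)·x + (1425) = 937  ⇒  (61)·x = -488  ⇒  x = -8.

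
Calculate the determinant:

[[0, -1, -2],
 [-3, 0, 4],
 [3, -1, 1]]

Expand along column 1:
  − (-3) · |-1 -2; -1 1| = −(-3)·(-1 − 2) = -9
  + 3 · |-1 -2; 0 4| = 3·(-4 − 0) = -12
Sum: (-9) + (-12) = -21

The determinant is -21.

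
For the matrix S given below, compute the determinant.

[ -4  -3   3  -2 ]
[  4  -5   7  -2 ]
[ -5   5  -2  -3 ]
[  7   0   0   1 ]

det(S) = -184

Expand along row 4 (it has 2 zeros):
  − (7) · M_41   where M_41 = det([-3 3 -2; -5 7 -2; 5 -2 -3]) = 50
  + (1) · M_44   where M_44 = det([-4 -3 3; 4 -5 7; -5 5 -2]) = 166
det = (-1)·(7)·(50) + (+1)·(1)·(166) = -184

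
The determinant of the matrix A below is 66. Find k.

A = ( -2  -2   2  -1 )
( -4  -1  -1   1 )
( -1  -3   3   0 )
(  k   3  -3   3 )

Expanding along the row containing k, det(A) is linear in k: det(A) = (-6)·k + (30).
Set (-6)·k + (30) = 66  ⇒  (-6)·k = 36  ⇒  k = -6.

-6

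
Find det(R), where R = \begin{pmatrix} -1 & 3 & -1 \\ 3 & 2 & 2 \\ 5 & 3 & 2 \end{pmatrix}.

det(R) = 15

Expand along column 1:
  + (-1) · |2 2; 3 2| = (-1)·(4 − 6) = 2
  − 3 · |3 -1; 3 2| = −3·(6 − (-3)) = -27
  + 5 · |3 -1; 2 2| = 5·(6 − (-2)) = 40
Sum: (2) + (-27) + (40) = 15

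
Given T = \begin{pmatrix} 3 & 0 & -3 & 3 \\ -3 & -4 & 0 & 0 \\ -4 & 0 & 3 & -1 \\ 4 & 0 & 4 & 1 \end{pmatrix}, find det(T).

Expand along column 2 (it has 3 zeros):
  + (-4) · M_22   where M_22 = det([3 -3 3; -4 3 -1; 4 4 1]) = -63
det = (+1)·(-4)·(-63) = 252

det(T) = 252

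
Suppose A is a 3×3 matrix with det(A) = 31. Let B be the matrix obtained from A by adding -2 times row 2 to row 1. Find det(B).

Adding a multiple of one row to another leaves the determinant unchanged.
det(B) = (1)·(31) = 31

The determinant is 31.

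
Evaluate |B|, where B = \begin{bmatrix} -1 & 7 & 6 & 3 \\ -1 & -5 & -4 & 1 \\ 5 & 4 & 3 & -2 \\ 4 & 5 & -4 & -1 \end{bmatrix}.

Expand along row 1:
  + (-1) · M_11   where M_11 = det([-5 -4 1; 4 3 -2; 5 -4 -1]) = 48
  − (7) · M_12   where M_12 = det([-1 -4 1; 5 3 -2; 4 -4 -1]) = -9
  + (6) · M_13   where M_13 = det([-1 -5 1; 5 4 -2; 4 5 -1]) = 18
  − (3) · M_14   where M_14 = det([-1 -5 -4; 5 4 3; 4 5 -4]) = -165
det = (+1)·(-1)·(48) + (-1)·(7)·(-9) + (+1)·(6)·(18) + (-1)·(3)·(-165) = 618

The determinant is 618.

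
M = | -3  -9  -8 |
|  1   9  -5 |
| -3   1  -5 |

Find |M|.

Expand along row 1:
  + (-3) · |9 -5; 1 -5| = (-3)·(-45 − (-5)) = 120
  − (-9) · |1 -5; -3 -5| = −(-9)·(-5 − 15) = -180
  + (-8) · |1 9; -3 1| = (-8)·(1 − (-27)) = -224
Sum: (120) + (-180) + (-224) = -284

det(M) = -284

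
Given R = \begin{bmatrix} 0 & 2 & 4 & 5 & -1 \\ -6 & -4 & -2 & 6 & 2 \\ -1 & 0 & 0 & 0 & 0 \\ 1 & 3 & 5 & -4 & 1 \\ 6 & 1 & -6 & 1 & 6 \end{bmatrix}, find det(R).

The determinant is 1284.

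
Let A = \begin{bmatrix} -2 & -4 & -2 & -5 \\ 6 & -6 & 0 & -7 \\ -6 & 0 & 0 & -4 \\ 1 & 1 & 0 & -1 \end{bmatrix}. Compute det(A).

The determinant is -252.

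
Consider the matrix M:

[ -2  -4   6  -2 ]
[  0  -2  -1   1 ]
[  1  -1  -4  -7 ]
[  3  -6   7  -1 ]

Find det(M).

The determinant is 816.

Expand along row 2 (it has 1 zero):
  + (-2) · M_22   where M_22 = det([-2 6 -2; 1 -4 -7; 3 7 -1]) = -264
  − (-1) · M_23   where M_23 = det([-2 -4 -2; 1 -1 -7; 3 -6 -1]) = 168
  + (1) · M_24   where M_24 = det([-2 -4 6; 1 -1 -4; 3 -6 7]) = 120
det = (+1)·(-2)·(-264) + (-1)·(-1)·(168) + (+1)·(1)·(120) = 816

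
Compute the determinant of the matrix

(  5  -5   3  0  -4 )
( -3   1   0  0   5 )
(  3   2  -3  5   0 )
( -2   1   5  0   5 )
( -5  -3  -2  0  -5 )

Expand along column 4 (it has 4 zeros):
  − (5) · M_34   where M_34 = det([5 -5 3 -4; -3 1 0 5; -2 1 5 5; -5 -3 -2 -5]) = 898
det = (-1)·(5)·(898) = -4490

-4490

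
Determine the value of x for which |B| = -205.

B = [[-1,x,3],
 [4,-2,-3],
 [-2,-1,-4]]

-8

Expanding along the row containing x, det(B) is linear in x: det(B) = (22)·x + (-29).
Set (22)·x + (-29) = -205  ⇒  (22)·x = -176  ⇒  x = -8.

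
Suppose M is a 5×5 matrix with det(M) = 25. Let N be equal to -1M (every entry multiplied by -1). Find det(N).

For a 5×5 matrix, det(-1M) = (-1)^5·det(M) = -1·det(M).
det(N) = (-1)·(25) = -25

-25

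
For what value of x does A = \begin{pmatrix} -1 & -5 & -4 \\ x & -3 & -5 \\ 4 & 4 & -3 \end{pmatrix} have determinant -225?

x = 8

Expanding along the row containing x, det(A) is linear in x: det(A) = (-31)·x + (23).
Set (-31)·x + (23) = -225  ⇒  (-31)·x = -248  ⇒  x = 8.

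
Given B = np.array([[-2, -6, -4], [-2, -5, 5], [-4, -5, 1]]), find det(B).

Expand along row 1:
  + (-2) · |-5 5; -5 1| = (-2)·(-5 − (-25)) = -40
  − (-6) · |-2 5; -4 1| = −(-6)·(-2 − (-20)) = 108
  + (-4) · |-2 -5; -4 -5| = (-4)·(10 − 20) = 40
Sum: (-40) + (108) + (40) = 108

det(B) = 108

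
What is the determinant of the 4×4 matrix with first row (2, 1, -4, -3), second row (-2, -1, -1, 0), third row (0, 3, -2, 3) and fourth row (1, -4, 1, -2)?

120

Expand along row 2 (it has 1 zero):
  − (-2) · M_21   where M_21 = det([1 -4 -3; 3 -2 3; -4 1 -2]) = 40
  + (-1) · M_22   where M_22 = det([2 -4 -3; 0 -2 3; 1 1 -2]) = -16
  − (-1) · M_23   where M_23 = det([2 1 -3; 0 3 3; 1 -4 -2]) = 24
det = (-1)·(-2)·(40) + (+1)·(-1)·(-16) + (-1)·(-1)·(24) = 120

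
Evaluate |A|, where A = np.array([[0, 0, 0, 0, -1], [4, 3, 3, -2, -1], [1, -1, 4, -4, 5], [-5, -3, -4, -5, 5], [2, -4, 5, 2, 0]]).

The determinant is -311.

Expand along row 1 (it has 4 zeros):
  + (-1) · M_15   where M_15 = det([4 3 3 -2; 1 -1 4 -4; -5 -3 -4 -5; 2 -4 5 2]) = 311
det = (+1)·(-1)·(311) = -311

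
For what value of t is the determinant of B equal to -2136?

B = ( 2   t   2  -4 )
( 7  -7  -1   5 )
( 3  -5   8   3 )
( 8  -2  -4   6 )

t = 8

Expanding along the row containing t, det(B) is linear in t: det(B) = (-34)·t + (-1864).
Set (-34)·t + (-1864) = -2136  ⇒  (-34)·t = -272  ⇒  t = 8.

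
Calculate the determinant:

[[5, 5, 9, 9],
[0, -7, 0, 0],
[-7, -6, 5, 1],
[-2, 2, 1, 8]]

-4956

Expand along row 2 (it has 3 zeros):
  + (-7) · M_22   where M_22 = det([5 9 9; -7 5 1; -2 1 8]) = 708
det = (+1)·(-7)·(708) = -4956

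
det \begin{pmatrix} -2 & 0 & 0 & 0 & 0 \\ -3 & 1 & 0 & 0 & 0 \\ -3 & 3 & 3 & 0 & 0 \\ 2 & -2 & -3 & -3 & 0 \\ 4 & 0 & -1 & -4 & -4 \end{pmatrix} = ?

The matrix is lower triangular, so the determinant is the product of the diagonal entries:
det = (-2) · (1) · (3) · (-3) · (-4) = -72

The determinant is -72.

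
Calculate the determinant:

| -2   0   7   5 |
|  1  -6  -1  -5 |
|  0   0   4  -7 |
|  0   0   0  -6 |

-288

The matrix is block upper-triangular with a 2×2 block and a 2×2 block on the diagonal, so its determinant equals the product of the determinants of the diagonal blocks.
det of the 2×2 block = 12
det of the 2×2 block = -24
det = (12)·(-24) = -288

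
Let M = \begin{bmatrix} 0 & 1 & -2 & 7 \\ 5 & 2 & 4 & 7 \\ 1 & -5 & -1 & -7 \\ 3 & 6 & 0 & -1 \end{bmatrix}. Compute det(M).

Expand along row 1 (it has 1 zero):
  − (1) · M_12   where M_12 = det([5 4 7; 1 -1 -7; 3 0 -1]) = -54
  + (-2) · M_13   where M_13 = det([5 2 7; 1 -5 -7; 3 6 -1]) = 342
  − (7) · M_14   where M_14 = det([5 2 4; 1 -5 -1; 3 6 0]) = 108
det = (-1)·(1)·(-54) + (+1)·(-2)·(342) + (-1)·(7)·(108) = -1386

The determinant is -1386.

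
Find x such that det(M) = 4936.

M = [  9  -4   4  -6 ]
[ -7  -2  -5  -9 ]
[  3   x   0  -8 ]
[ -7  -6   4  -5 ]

Expanding along the row containing x, det(M) is linear in x: det(M) = (-1039)·x + (-3376).
Set (-1039)·x + (-3376) = 4936  ⇒  (-1039)·x = 8312  ⇒  x = -8.

x = -8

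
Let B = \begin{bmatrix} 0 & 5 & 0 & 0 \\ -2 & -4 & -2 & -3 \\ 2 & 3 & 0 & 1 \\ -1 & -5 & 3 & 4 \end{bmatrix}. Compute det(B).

-30

Expand along row 1 (it has 3 zeros):
  − (5) · M_12   where M_12 = det([-2 -2 -3; 2 0 1; -1 3 4]) = 6
det = (-1)·(5)·(6) = -30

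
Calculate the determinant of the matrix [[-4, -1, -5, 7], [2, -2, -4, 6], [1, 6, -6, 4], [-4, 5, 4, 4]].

Expand along row 1:
  + (-4) · M_11   where M_11 = det([-2 -4 6; 6 -6 4; 5 4 4]) = 420
  − (-1) · M_12   where M_12 = det([2 -4 6; 1 -6 4; -4 4 4]) = -120
  + (-5) · M_13   where M_13 = det([2 -2 6; 1 6 4; -4 5 4]) = 222
  − (7) · M_14   where M_14 = det([2 -2 -4; 1 6 -6; -4 5 4]) = -48
det = (+1)·(-4)·(420) + (-1)·(-1)·(-120) + (+1)·(-5)·(222) + (-1)·(7)·(-48) = -2574

-2574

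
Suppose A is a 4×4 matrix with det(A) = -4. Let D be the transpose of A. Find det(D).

|D| = -4

det(Aᵀ) = det(A).
det(D) = (1)·(-4) = -4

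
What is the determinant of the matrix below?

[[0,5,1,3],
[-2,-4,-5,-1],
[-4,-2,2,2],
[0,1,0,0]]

Expand along row 4 (it has 3 zeros):
  + (1) · M_42   where M_42 = det([0 1 3; -2 -5 -1; -4 2 2]) = -64
det = (+1)·(1)·(-64) = -64

The determinant is -64.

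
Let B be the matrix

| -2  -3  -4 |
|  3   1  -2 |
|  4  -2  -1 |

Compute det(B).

|B| = 65

Expand along column 1:
  + (-2) · |1 -2; -2 -1| = (-2)·(-1 − 4) = 10
  − 3 · |-3 -4; -2 -1| = −3·(3 − 8) = 15
  + 4 · |-3 -4; 1 -2| = 4·(6 − (-4)) = 40
Sum: (10) + (15) + (40) = 65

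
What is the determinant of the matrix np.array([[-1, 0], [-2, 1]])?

-1

det = (-1)·1 − 0·(-2) = -1 − 0 = -1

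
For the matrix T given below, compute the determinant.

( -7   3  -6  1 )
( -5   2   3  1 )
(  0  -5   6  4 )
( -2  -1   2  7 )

The determinant is -1293.

Expand along row 3 (it has 1 zero):
  − (-5) · M_32   where M_32 = det([-7 -6 1; -5 3 1; -2 2 7]) = -335
  + (6) · M_33   where M_33 = det([-7 3 1; -5 2 1; -2 -1 7]) = 3
  − (4) · M_34   where M_34 = det([-7 3 -6; -5 2 3; -2 -1 2]) = -91
det = (-1)·(-5)·(-335) + (+1)·(6)·(3) + (-1)·(4)·(-91) = -1293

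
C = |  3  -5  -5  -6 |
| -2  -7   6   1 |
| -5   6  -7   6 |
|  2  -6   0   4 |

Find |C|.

det(C) = 4062

Expand along row 4 (it has 1 zero):
  − (2) · M_41   where M_41 = det([-5 -5 -6; -7 6 1; 6 -7 6]) = -533
  + (-6) · M_42   where M_42 = det([3 -5 -6; -2 6 1; -5 -7 6]) = -170
  + (4) · M_44   where M_44 = det([3 -5 -5; -2 -7 6; -5 6 -7]) = 494
det = (-1)·(2)·(-533) + (+1)·(-6)·(-170) + (+1)·(4)·(494) = 4062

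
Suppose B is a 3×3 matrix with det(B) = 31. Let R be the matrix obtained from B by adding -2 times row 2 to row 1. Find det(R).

The determinant is 31.

Adding a multiple of one row to another leaves the determinant unchanged.
det(R) = (1)·(31) = 31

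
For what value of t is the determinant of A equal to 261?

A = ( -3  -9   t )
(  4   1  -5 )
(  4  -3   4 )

Expanding along the row containing t, det(A) is linear in t: det(A) = (-16)·t + (357).
Set (-16)·t + (357) = 261  ⇒  (-16)·t = -96  ⇒  t = 6.

6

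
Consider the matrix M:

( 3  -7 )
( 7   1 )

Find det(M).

det(M) = 3·1 − (-7)·7 = 3 − (-49) = 52

52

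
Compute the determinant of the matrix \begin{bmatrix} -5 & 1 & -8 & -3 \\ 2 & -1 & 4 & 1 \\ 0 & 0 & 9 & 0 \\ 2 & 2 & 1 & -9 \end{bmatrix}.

Expand along row 3 (it has 3 zeros):
  + (9) · M_33   where M_33 = det([-5 1 -3; 2 -1 1; 2 2 -9]) = -33
det = (+1)·(9)·(-33) = -297

-297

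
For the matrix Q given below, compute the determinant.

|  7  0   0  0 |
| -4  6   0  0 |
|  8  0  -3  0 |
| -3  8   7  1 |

The determinant is -126.

Q is lower triangular, so det(Q) is the product of the diagonal entries:
det = (7) · (6) · (-3) · (1) = -126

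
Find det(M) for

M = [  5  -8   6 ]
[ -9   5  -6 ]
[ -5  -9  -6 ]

Expand along row 1:
  + 5 · |5 -6; -9 -6| = 5·(-30 − 54) = -420
  − (-8) · |-9 -6; -5 -6| = −(-8)·(54 − 30) = 192
  + 6 · |-9 5; -5 -9| = 6·(81 − (-25)) = 636
Sum: (-420) + (192) + (636) = 408

|M| = 408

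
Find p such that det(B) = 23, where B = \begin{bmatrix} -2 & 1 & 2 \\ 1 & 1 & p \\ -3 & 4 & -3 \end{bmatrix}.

Expanding along the column containing p, det(B) is linear in p: det(B) = (5)·p + (23).
Set (5)·p + (23) = 23  ⇒  (5)·p = 0  ⇒  p = 0.

0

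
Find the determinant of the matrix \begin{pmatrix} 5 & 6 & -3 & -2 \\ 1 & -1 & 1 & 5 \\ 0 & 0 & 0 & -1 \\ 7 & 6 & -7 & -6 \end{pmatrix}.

50

Expand along row 3 (it has 3 zeros):
  − (-1) · M_34   where M_34 = det([5 6 -3; 1 -1 1; 7 6 -7]) = 50
det = (-1)·(-1)·(50) = 50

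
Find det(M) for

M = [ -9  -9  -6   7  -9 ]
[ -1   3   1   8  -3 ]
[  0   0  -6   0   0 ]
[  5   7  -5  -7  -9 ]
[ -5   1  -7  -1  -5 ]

det(M) = -48504

Expand along row 3 (it has 4 zeros):
  + (-6) · M_33   where M_33 = det([-9 -9 7 -9; -1 3 8 -3; 5 7 -7 -9; -5 1 -1 -5]) = 8084
det = (+1)·(-6)·(8084) = -48504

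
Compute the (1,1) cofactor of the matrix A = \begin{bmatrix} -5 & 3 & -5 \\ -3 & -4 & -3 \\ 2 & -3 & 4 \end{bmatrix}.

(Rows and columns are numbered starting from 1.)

Delete row 1 and column 1; the remaining 2×2 submatrix is [-4 -3; -3 4].
Its determinant is (-4)·4 − (-3)·(-3) = -25.
The cofactor carries sign (−1)^(1+1) = +1, so C_{1,1} = +(-25) = -25.

-25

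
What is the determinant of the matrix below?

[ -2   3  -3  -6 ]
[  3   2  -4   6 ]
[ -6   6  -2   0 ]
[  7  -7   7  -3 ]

Expand along row 3 (it has 1 zero):
  + (-6) · M_31   where M_31 = det([3 -3 -6; 2 -4 6; -7 7 -3]) = 102
  − (6) · M_32   where M_32 = det([-2 -3 -6; 3 -4 6; 7 7 -3]) = -387
  + (-2) · M_33   where M_33 = det([-2 3 -6; 3 2 6; 7 -7 -3]) = 291
det = (+1)·(-6)·(102) + (-1)·(6)·(-387) + (+1)·(-2)·(291) = 1128

1128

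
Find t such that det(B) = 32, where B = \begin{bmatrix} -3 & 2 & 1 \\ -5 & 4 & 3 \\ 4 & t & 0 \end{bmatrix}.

t = 6

Expanding along the row containing t, det(B) is linear in t: det(B) = (4)·t + (8).
Set (4)·t + (8) = 32  ⇒  (4)·t = 24  ⇒  t = 6.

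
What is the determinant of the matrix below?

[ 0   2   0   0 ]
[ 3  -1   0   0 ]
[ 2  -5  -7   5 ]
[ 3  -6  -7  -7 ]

The matrix is block lower-triangular with a 2×2 block and a 2×2 block on the diagonal, so its determinant equals the product of the determinants of the diagonal blocks.
det of the 2×2 block = -6
det of the 2×2 block = 84
det = (-6)·(84) = -504

-504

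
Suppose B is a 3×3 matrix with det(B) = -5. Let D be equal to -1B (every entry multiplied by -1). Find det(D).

The determinant is 5.

For a 3×3 matrix, det(-1B) = (-1)^3·det(B) = -1·det(B).
det(D) = (-1)·(-5) = 5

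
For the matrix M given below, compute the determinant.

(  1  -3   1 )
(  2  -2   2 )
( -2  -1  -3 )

Expand along row 1:
  + 1 · |-2 2; -1 -3| = 1·(6 − (-2)) = 8
  − (-3) · |2 2; -2 -3| = −(-3)·(-6 − (-4)) = -6
  + 1 · |2 -2; -2 -1| = 1·(-2 − 4) = -6
Sum: (8) + (-6) + (-6) = -4

-4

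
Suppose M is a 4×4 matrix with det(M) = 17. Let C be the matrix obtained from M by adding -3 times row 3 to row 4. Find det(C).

|C| = 17

Adding a multiple of one row to another leaves the determinant unchanged.
det(C) = (1)·(17) = 17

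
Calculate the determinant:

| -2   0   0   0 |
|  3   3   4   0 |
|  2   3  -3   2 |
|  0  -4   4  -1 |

70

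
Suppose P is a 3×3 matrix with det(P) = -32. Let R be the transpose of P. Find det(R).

det(Pᵀ) = det(P).
det(R) = (1)·(-32) = -32

|R| = -32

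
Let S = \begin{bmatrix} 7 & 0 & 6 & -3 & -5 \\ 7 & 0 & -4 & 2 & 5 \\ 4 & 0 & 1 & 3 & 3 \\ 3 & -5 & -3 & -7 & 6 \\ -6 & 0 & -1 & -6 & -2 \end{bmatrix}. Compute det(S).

Expand along column 2 (it has 4 zeros):
  + (-5) · M_42   where M_42 = det([7 6 -3 -5; 7 -4 2 5; 4 1 3 3; -6 -1 -6 -2]) = -1035
det = (+1)·(-5)·(-1035) = 5175

5175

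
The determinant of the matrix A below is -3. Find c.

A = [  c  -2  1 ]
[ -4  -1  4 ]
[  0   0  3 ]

Expanding along the column containing c, det(A) is linear in c: det(A) = (-3)·c + (-24).
Set (-3)·c + (-24) = -3  ⇒  (-3)·c = 21  ⇒  c = -7.

c = -7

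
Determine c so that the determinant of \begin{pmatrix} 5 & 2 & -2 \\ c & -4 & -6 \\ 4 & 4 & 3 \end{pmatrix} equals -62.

Expanding along the column containing c, det(B) is linear in c: det(B) = (-14)·c + (-20).
Set (-14)·c + (-20) = -62  ⇒  (-14)·c = -42  ⇒  c = 3.

c = 3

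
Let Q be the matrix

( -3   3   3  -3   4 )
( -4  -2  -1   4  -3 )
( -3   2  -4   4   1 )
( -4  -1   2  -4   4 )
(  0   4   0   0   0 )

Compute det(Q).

Expand along row 5 (it has 4 zeros):
  − (4) · M_52   where M_52 = det([-3 3 -3 4; -4 -1 4 -3; -3 -4 4 1; -4 2 -4 4]) = 290
det = (-1)·(4)·(290) = -1160

The determinant is -1160.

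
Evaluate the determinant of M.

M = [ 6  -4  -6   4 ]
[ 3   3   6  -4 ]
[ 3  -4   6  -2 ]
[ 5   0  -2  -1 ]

det(M) = -702

Expand along row 4 (it has 1 zero):
  − (5) · M_41   where M_41 = det([-4 -6 4; 3 6 -4; -4 6 -2]) = -12
  − (-2) · M_43   where M_43 = det([6 -4 4; 3 3 -4; 3 -4 -2]) = -192
  + (-1) · M_44   where M_44 = det([6 -4 -6; 3 3 6; 3 -4 6]) = 378
det = (-1)·(5)·(-12) + (-1)·(-2)·(-192) + (+1)·(-1)·(378) = -702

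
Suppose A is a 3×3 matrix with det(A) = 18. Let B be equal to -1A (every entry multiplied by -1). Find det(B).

For a 3×3 matrix, det(-1A) = (-1)^3·det(A) = -1·det(A).
det(B) = (-1)·(18) = -18

det(B) = -18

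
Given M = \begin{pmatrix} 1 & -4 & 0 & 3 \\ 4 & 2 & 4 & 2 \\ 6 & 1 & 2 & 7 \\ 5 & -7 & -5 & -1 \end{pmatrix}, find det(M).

det(M) = 972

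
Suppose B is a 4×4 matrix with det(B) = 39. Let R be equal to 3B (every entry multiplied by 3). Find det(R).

For a 4×4 matrix, det(3B) = 3^4·det(B) = 81·det(B).
det(R) = (81)·(39) = 3159

det(R) = 3159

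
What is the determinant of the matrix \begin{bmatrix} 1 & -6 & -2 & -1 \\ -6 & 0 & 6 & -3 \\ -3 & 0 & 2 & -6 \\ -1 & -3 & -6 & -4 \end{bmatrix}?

954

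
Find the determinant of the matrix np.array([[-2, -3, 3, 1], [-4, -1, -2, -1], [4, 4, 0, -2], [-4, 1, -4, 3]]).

Expand along row 3 (it has 1 zero):
  + (4) · M_31   where M_31 = det([-3 3 1; -1 -2 -1; 1 -4 3]) = 42
  − (4) · M_32   where M_32 = det([-2 3 1; -4 -2 -1; -4 -4 3]) = 76
  − (-2) · M_34   where M_34 = det([-2 -3 3; -4 -1 -2; -4 1 -4]) = -12
det = (+1)·(4)·(42) + (-1)·(4)·(76) + (-1)·(-2)·(-12) = -160

The determinant is -160.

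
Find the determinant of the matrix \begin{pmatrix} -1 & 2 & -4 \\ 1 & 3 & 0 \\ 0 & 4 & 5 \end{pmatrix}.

Expand along column 1:
  + (-1) · |3 0; 4 5| = (-1)·(15 − 0) = -15
  − 1 · |2 -4; 4 5| = −1·(10 − (-16)) = -26
Sum: (-15) + (-26) = -41

-41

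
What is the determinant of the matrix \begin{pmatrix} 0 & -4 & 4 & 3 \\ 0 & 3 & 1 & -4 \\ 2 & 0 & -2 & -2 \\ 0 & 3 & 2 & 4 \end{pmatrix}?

Expand along column 1 (it has 3 zeros):
  + (2) · M_31   where M_31 = det([-4 4 3; 3 1 -4; 3 2 4]) = -135
det = (+1)·(2)·(-135) = -270

-270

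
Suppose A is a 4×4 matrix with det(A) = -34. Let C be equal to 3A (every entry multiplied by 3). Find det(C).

det(C) = -2754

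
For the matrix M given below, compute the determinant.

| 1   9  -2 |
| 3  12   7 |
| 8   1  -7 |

Expand along column 1:
  + 1 · |12 7; 1 -7| = 1·(-84 − 7) = -91
  − 3 · |9 -2; 1 -7| = −3·(-63 − (-2)) = 183
  + 8 · |9 -2; 12 7| = 8·(63 − (-24)) = 696
Sum: (-91) + (183) + (696) = 788

|M| = 788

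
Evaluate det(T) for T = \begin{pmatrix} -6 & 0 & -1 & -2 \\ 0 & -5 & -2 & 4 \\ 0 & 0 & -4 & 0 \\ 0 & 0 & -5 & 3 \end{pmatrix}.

-360

T is block upper-triangular with a 2×2 block and a 2×2 block on the diagonal, so its determinant equals the product of the determinants of the diagonal blocks.
det of the 2×2 block = 30
det of the 2×2 block = -12
det = (30)·(-12) = -360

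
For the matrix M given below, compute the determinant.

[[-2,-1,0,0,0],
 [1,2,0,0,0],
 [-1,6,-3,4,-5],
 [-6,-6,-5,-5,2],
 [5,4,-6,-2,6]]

M is block lower-triangular with a 2×2 block and a 3×3 block on the diagonal, so its determinant equals the product of the determinants of the diagonal blocks.
det of the 2×2 block = -3
det of the 3×3 block = 250
det = (-3)·(250) = -750

The determinant is -750.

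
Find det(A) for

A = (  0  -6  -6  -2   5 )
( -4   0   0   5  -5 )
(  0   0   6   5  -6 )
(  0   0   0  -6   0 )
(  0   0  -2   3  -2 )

det(A) = -3456

A is block upper-triangular with a 2×2 block and a 3×3 block on the diagonal, so its determinant equals the product of the determinants of the diagonal blocks.
det of the 2×2 block = -24
det of the 3×3 block = 144
det = (-24)·(144) = -3456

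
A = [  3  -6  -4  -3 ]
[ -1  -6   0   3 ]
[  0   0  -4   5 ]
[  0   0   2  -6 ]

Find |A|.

A is block upper-triangular with a 2×2 block and a 2×2 block on the diagonal, so its determinant equals the product of the determinants of the diagonal blocks.
det of the 2×2 block = -24
det of the 2×2 block = 14
det = (-24)·(14) = -336

det(A) = -336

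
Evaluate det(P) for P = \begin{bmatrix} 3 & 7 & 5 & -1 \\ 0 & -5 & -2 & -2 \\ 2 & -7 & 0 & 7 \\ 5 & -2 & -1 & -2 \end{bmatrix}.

The determinant is -818.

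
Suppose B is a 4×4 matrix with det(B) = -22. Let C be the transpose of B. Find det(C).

det(C) = -22

det(Bᵀ) = det(B).
det(C) = (1)·(-22) = -22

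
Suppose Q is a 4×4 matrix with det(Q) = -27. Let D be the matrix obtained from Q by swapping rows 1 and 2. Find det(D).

27

Swapping two rows multiplies the determinant by −1.
det(D) = (-1)·(-27) = 27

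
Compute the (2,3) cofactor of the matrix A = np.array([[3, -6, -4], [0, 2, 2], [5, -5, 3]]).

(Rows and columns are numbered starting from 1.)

Delete row 2 and column 3; the remaining 2×2 submatrix is [3 -6; 5 -5].
Its determinant is 3·(-5) − (-6)·5 = 15.
The cofactor carries sign (−1)^(2+3) = −1, so C_{2,3} = −(15) = -15.

-15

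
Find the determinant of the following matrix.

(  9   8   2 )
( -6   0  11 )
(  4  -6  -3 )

874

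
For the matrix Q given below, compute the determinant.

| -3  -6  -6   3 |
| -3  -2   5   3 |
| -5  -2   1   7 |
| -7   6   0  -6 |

-2700

Expand along row 4 (it has 1 zero):
  − (-7) · M_41   where M_41 = det([-6 -6 3; -2 5 3; -2 1 7]) = -216
  + (6) · M_42   where M_42 = det([-3 -6 3; -3 5 3; -5 1 7]) = -66
  + (-6) · M_44   where M_44 = det([-3 -6 -6; -3 -2 5; -5 -2 1]) = 132
det = (-1)·(-7)·(-216) + (+1)·(6)·(-66) + (+1)·(-6)·(132) = -2700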